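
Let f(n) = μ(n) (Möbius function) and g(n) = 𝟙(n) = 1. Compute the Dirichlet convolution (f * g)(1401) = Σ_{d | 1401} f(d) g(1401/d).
(μ * 𝟙)(1401) = 0

Divisors of 1401: [1, 3, 467, 1401]. For each d | 1401:
  d = 1: μ(1) · 𝟙(1401/1) = 1 · 1 = 1
  d = 3: μ(3) · 𝟙(1401/3) = -1 · 1 = -1
  d = 467: μ(467) · 𝟙(1401/467) = -1 · 1 = -1
  d = 1401: μ(1401) · 𝟙(1401/1401) = 1 · 1 = 1
Summing: (μ * 𝟙)(1401) = 1 + -1 + -1 + 1 = 0.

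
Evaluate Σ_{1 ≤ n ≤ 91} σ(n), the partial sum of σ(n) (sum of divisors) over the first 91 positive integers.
Σ_{n ≤ 91} σ(n) = 6845

Compute σ(n) for each 1 ≤ n ≤ 91: σ(1) = 1, σ(2) = 3, σ(3) = 4, σ(4) = 7, σ(5) = 6, σ(6) = 12, σ(7) = 8, σ(8) = 15, σ(9) = 13, σ(10) = 18, σ(11) = 12, σ(12) = 28, σ(13) = 14, σ(14) = 24, σ(15) = 24, σ(16) = 31, σ(17) = 18, σ(18) = 39, σ(19) = 20, σ(20) = 42, σ(21) = 32, σ(22) = 36, σ(23) = 24, σ(24) = 60, σ(25) = 31, σ(26) = 42, σ(27) = 40, σ(28) = 56, σ(29) = 30, σ(30) = 72, σ(31) = 32, σ(32) = 63, σ(33) = 48, σ(34) = 54, σ(35) = 48, σ(36) = 91, σ(37) = 38, σ(38) = 60, σ(39) = 56, σ(40) = 90, σ(41) = 42, σ(42) = 96, σ(43) = 44, σ(44) = 84, σ(45) = 78, σ(46) = 72, σ(47) = 48, σ(48) = 124, σ(49) = 57, σ(50) = 93, σ(51) = 72, σ(52) = 98, σ(53) = 54, σ(54) = 120, σ(55) = 72, σ(56) = 120, σ(57) = 80, σ(58) = 90, σ(59) = 60, σ(60) = 168, σ(61) = 62, σ(62) = 96, σ(63) = 104, σ(64) = 127, σ(65) = 84, σ(66) = 144, σ(67) = 68, σ(68) = 126, σ(69) = 96, σ(70) = 144, σ(71) = 72, σ(72) = 195, σ(73) = 74, σ(74) = 114, σ(75) = 124, σ(76) = 140, σ(77) = 96, σ(78) = 168, σ(79) = 80, σ(80) = 186, σ(81) = 121, σ(82) = 126, σ(83) = 84, σ(84) = 224, σ(85) = 108, σ(86) = 132, σ(87) = 120, σ(88) = 180, σ(89) = 90, σ(90) = 234, σ(91) = 112. Summing all 91 values: 6845. (Average order: Σ_{n ≤ x} σ(n) ~ (π²/12) x². For x = 91, (π²/12)·91² ≈ 6810.85.)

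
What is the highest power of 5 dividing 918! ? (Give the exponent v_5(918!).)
v_5(918!) = 227

Legendre's formula: v_p(n!) = Σ_{k ≥ 1} ⌊n / p^k⌋. For p = 5, n = 918, the terms are:
  ⌊918/5^1⌋ = ⌊918/5⌋ = 183
  ⌊918/5^2⌋ = ⌊918/25⌋ = 36
  ⌊918/5^3⌋ = ⌊918/125⌋ = 7
  ⌊918/5^4⌋ = ⌊918/625⌋ = 1
(the next term ⌊918/5^5⌋ = 0, terminating the sum). Summing: v_5(918!) = 183 + 36 + 7 + 1 = 227.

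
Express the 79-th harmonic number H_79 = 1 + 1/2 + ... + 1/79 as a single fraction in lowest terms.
H_79 = 4868007055309996043055960217131137/982844219842241906412811281988800

Direct summation: H_79 = 1 + 1/2 + ... + 1/79. The least common denominator is lcm(1, ..., 79) = 32433859254793982911622772305630400; over this denominator the numerator is 32433859254793982911622772305630400 + 16216929627396991455811386152815200 + 10811286418264660970540924101876800 + 8108464813698495727905693076407600 + 6486771850958796582324554461126080 + 5405643209132330485270462050938400 + 4633408464970568987374681757947200 + 4054232406849247863952846538203800 + 3603762139421553656846974700625600 + 3243385925479398291162277230563040 + 2948532659526725719238433845966400 + 2702821604566165242635231025469200 + 2494912250368767916278674792740800 + 2316704232485284493687340878973600 + 2162257283652932194108184820375360 + 2027116203424623931976423269101900 + 1907874073811410759507221900331200 + 1801881069710776828423487350312800 + 1707045223936525416401198542401600 + 1621692962739699145581138615281520 + 1544469488323522995791560585982400 + 1474266329763362859619216922983200 + 1410167793686694909200990100244800 + 1351410802283082621317615512734600 + 1297354370191759316464910892225216 + 1247456125184383958139337396370400 + 1201254046473851218948991566875200 + 1158352116242642246843670439486800 + 1118408939820482169366302493297600 + 1081128641826466097054092410187680 + 1046253524348192997149121687278400 + 1013558101712311965988211634550950 + 982844219842241906412811281988800 + 953937036905705379753610950165600 + 926681692994113797474936351589440 + 900940534855388414211743675156400 + 876590790670107646260074927179200 + 853522611968262708200599271200800 + 831637416789589305426224930913600 + 810846481369849572790569307640760 + 791069737921804461259092007454400 + 772234744161761497895780292991200 + 754275796623115881665645867572800 + 737133164881681429809608461491600 + 720752427884310731369394940125120 + 705083896843347454600495050122400 + 690082111804127295991973878843200 + 675705401141541310658807756367300 + 661915494995795569624954536849600 + 648677185095879658232455446112608 + 635958024603803586502407300110400 + 623728062592191979069668698185200 + 611959608581018545502316458596800 + 600627023236925609474495783437600 + 589706531905345143847686769193280 + 579176058121321123421835219743400 + 569015074645508472133732847467200 + 559204469910241084683151246648800 + 549726428047355642569877496705600 + 540564320913233048527046205093840 + 531702610734327588715127414846400 + 523126762174096498574560843639200 + 514823162774507665263853528660800 + 506779050856155982994105817275475 + 498982450073753583255734958548160 + 491422109921120953206405640994400 + 484087451564089297188399586651200 + 476968518452852689876805475082800 + 470055931228898303066996700081600 + 463340846497056898737468175794720 + 456814919081605393121447497262400 + 450470267427694207105871837578200 + 444299441846492916597572223364800 + 438295395335053823130037463589600 + 432451456730586438821636964075072 + 426761305984131354100299635600400 + 421218951360960817034061977995200 + 415818708394794652713112465456800 + 410555180440430163438262940577600 = 160644232825229869420846687165327521, so H_79 = 160644232825229869420846687165327521/32433859254793982911622772305630400; reducing by gcd(160644232825229869420846687165327521, 32433859254793982911622772305630400) = 33 gives 4868007055309996043055960217131137/982844219842241906412811281988800 ≈ 4.95298. (The PNT-adjacent estimate ln(79) + γ ≈ 4.94666 matches within O(1/n).)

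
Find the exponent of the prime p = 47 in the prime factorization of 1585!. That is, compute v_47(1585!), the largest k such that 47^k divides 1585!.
v_47(1585!) = 33

Legendre's formula: v_p(n!) = Σ_{k ≥ 1} ⌊n / p^k⌋. For p = 47, n = 1585, the terms are:
  ⌊1585/47^1⌋ = ⌊1585/47⌋ = 33
(the next term ⌊1585/47^2⌋ = 0, terminating the sum). Summing: v_47(1585!) = 33 = 33.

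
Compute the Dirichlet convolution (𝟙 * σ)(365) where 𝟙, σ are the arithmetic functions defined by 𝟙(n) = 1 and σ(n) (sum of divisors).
(𝟙 * σ)(365) = 525

Divisors of 365: [1, 5, 73, 365]. For each d | 365:
  d = 1: 𝟙(1) · σ(365/1) = 1 · 444 = 444
  d = 5: 𝟙(5) · σ(365/5) = 1 · 74 = 74
  d = 73: 𝟙(73) · σ(365/73) = 1 · 6 = 6
  d = 365: 𝟙(365) · σ(365/365) = 1 · 1 = 1
Summing: (𝟙 * σ)(365) = 444 + 74 + 6 + 1 = 525.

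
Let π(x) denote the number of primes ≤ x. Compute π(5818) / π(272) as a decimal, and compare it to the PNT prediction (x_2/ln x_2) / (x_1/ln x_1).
π(5818)/π(272) = 763/58 ≈ 13.1552;  PNT prediction ≈ 13.8321.

π(272) = 58 and π(5818) = 763, so π(5818)/π(272) ≈ 13.1552. The PNT-predicted ratio is (5818/ln(5818)) / (272/ln(272)) ≈ 13.8321. The two agree to within a few percent, as expected.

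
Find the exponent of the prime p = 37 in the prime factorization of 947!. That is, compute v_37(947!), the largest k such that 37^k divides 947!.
v_37(947!) = 25

Legendre's formula: v_p(n!) = Σ_{k ≥ 1} ⌊n / p^k⌋. For p = 37, n = 947, the terms are:
  ⌊947/37^1⌋ = ⌊947/37⌋ = 25
(the next term ⌊947/37^2⌋ = 0, terminating the sum). Summing: v_37(947!) = 25 = 25.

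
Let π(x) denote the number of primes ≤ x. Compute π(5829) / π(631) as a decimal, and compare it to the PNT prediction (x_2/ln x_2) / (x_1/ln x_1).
π(5829)/π(631) = 765/115 ≈ 6.6522;  PNT prediction ≈ 6.8690.

π(631) = 115 and π(5829) = 765, so π(5829)/π(631) ≈ 6.6522. The PNT-predicted ratio is (5829/ln(5829)) / (631/ln(631)) ≈ 6.8690. The two agree to within a few percent, as expected.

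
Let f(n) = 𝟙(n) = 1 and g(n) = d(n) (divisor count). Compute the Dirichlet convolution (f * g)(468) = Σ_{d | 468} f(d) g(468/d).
(𝟙 * d)(468) = 108

Divisors of 468: [1, 2, 3, 4, 6, 9, 12, 13, 18, 26, 36, 39, 52, 78, 117, 156, 234, 468]. For each d | 468:
  d = 1: 𝟙(1) · d(468/1) = 1 · 18 = 18
  d = 2: 𝟙(2) · d(468/2) = 1 · 12 = 12
  d = 3: 𝟙(3) · d(468/3) = 1 · 12 = 12
  d = 4: 𝟙(4) · d(468/4) = 1 · 6 = 6
  d = 6: 𝟙(6) · d(468/6) = 1 · 8 = 8
  d = 9: 𝟙(9) · d(468/9) = 1 · 6 = 6
  d = 12: 𝟙(12) · d(468/12) = 1 · 4 = 4
  d = 13: 𝟙(13) · d(468/13) = 1 · 9 = 9
  d = 18: 𝟙(18) · d(468/18) = 1 · 4 = 4
  d = 26: 𝟙(26) · d(468/26) = 1 · 6 = 6
  d = 36: 𝟙(36) · d(468/36) = 1 · 2 = 2
  d = 39: 𝟙(39) · d(468/39) = 1 · 6 = 6
  d = 52: 𝟙(52) · d(468/52) = 1 · 3 = 3
  d = 78: 𝟙(78) · d(468/78) = 1 · 4 = 4
  d = 117: 𝟙(117) · d(468/117) = 1 · 3 = 3
  d = 156: 𝟙(156) · d(468/156) = 1 · 2 = 2
  d = 234: 𝟙(234) · d(468/234) = 1 · 2 = 2
  d = 468: 𝟙(468) · d(468/468) = 1 · 1 = 1
Summing: (𝟙 * d)(468) = 18 + 12 + 12 + 6 + 8 + 6 + 4 + 9 + 4 + 6 + 2 + 6 + 3 + 4 + 3 + 2 + 2 + 1 = 108.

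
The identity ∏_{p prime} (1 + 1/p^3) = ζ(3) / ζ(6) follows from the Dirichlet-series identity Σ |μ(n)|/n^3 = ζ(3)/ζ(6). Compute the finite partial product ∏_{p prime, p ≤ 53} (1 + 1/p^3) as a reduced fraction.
∏ = 1193284353855226596885466673602596175872/1009953283877483663098780766542609340885

The primes p ≤ 53 are [2, 3, 5, 7, 11, 13, 17, 19, 23, 29, 31, 37, 41, 43, 47, 53]. For each, (1 + 1/p^3) = (p^3 + 1)/p^3. Multiplying these fractions over p ∈ [2, 3, 5, 7, 11, 13, 17, 19, 23, 29, 31, 37, 41, 43, 47, 53] gives 1193284353855226596885466673602596175872/1009953283877483663098780766542609340885. (In the limit P → ∞ this tends to ζ(3)/ζ(6).)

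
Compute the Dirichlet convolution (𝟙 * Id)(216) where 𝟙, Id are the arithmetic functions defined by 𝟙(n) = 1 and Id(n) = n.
(𝟙 * Id)(216) = 600

Divisors of 216: [1, 2, 3, 4, 6, 8, 9, 12, 18, 24, 27, 36, 54, 72, 108, 216]. For each d | 216:
  d = 1: 𝟙(1) · Id(216/1) = 1 · 216 = 216
  d = 2: 𝟙(2) · Id(216/2) = 1 · 108 = 108
  d = 3: 𝟙(3) · Id(216/3) = 1 · 72 = 72
  d = 4: 𝟙(4) · Id(216/4) = 1 · 54 = 54
  d = 6: 𝟙(6) · Id(216/6) = 1 · 36 = 36
  d = 8: 𝟙(8) · Id(216/8) = 1 · 27 = 27
  d = 9: 𝟙(9) · Id(216/9) = 1 · 24 = 24
  d = 12: 𝟙(12) · Id(216/12) = 1 · 18 = 18
  d = 18: 𝟙(18) · Id(216/18) = 1 · 12 = 12
  d = 24: 𝟙(24) · Id(216/24) = 1 · 9 = 9
  d = 27: 𝟙(27) · Id(216/27) = 1 · 8 = 8
  d = 36: 𝟙(36) · Id(216/36) = 1 · 6 = 6
  d = 54: 𝟙(54) · Id(216/54) = 1 · 4 = 4
  d = 72: 𝟙(72) · Id(216/72) = 1 · 3 = 3
  d = 108: 𝟙(108) · Id(216/108) = 1 · 2 = 2
  d = 216: 𝟙(216) · Id(216/216) = 1 · 1 = 1
Summing: (𝟙 * Id)(216) = 216 + 108 + 72 + 54 + 36 + 27 + 24 + 18 + 12 + 9 + 8 + 6 + 4 + 3 + 2 + 1 = 600.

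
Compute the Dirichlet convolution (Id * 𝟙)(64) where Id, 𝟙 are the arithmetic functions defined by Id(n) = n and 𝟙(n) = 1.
(Id * 𝟙)(64) = 127

Divisors of 64: [1, 2, 4, 8, 16, 32, 64]. For each d | 64:
  d = 1: Id(1) · 𝟙(64/1) = 1 · 1 = 1
  d = 2: Id(2) · 𝟙(64/2) = 2 · 1 = 2
  d = 4: Id(4) · 𝟙(64/4) = 4 · 1 = 4
  d = 8: Id(8) · 𝟙(64/8) = 8 · 1 = 8
  d = 16: Id(16) · 𝟙(64/16) = 16 · 1 = 16
  d = 32: Id(32) · 𝟙(64/32) = 32 · 1 = 32
  d = 64: Id(64) · 𝟙(64/64) = 64 · 1 = 64
Summing: (Id * 𝟙)(64) = 1 + 2 + 4 + 8 + 16 + 32 + 64 = 127.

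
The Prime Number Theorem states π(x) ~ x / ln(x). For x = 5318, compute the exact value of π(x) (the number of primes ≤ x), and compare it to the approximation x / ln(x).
π(5318) = 704;  x/ln(x) ≈ 619.90;  relative error ≈ 11.95%.

Directly count primes up to 5318: π(5318) = 704. The PNT approximation gives 5318/ln(5318) ≈ 5318/8.57885 ≈ 619.90. Relative error (π(x) − x/ln(x)) / π(x) ≈ 11.95%; the approximation is known to undercount slightly (Li(x) is a better estimate).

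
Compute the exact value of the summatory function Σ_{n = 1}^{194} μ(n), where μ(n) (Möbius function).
Σ_{n ≤ 194} μ(n) = -5

Compute μ(n) for each 1 ≤ n ≤ 194: μ(1) = 1, μ(2) = -1, μ(3) = -1, μ(4) = 0, μ(5) = -1, μ(6) = 1, μ(7) = -1, μ(8) = 0, μ(9) = 0, μ(10) = 1, μ(11) = -1, μ(12) = 0, μ(13) = -1, μ(14) = 1, μ(15) = 1, μ(16) = 0, μ(17) = -1, μ(18) = 0, μ(19) = -1, μ(20) = 0, μ(21) = 1, μ(22) = 1, μ(23) = -1, μ(24) = 0, μ(25) = 0, μ(26) = 1, μ(27) = 0, μ(28) = 0, μ(29) = -1, μ(30) = -1, μ(31) = -1, μ(32) = 0, μ(33) = 1, μ(34) = 1, μ(35) = 1, μ(36) = 0, μ(37) = -1, μ(38) = 1, μ(39) = 1, μ(40) = 0, μ(41) = -1, μ(42) = -1, μ(43) = -1, μ(44) = 0, μ(45) = 0, μ(46) = 1, μ(47) = -1, μ(48) = 0, μ(49) = 0, μ(50) = 0, μ(51) = 1, μ(52) = 0, μ(53) = -1, μ(54) = 0, μ(55) = 1, μ(56) = 0, μ(57) = 1, μ(58) = 1, μ(59) = -1, μ(60) = 0, μ(61) = -1, μ(62) = 1, μ(63) = 0, μ(64) = 0, μ(65) = 1, μ(66) = -1, μ(67) = -1, μ(68) = 0, μ(69) = 1, μ(70) = -1, μ(71) = -1, μ(72) = 0, μ(73) = -1, μ(74) = 1, μ(75) = 0, μ(76) = 0, μ(77) = 1, μ(78) = -1, μ(79) = -1, μ(80) = 0, μ(81) = 0, μ(82) = 1, μ(83) = -1, μ(84) = 0, μ(85) = 1, μ(86) = 1, μ(87) = 1, μ(88) = 0, μ(89) = -1, μ(90) = 0, μ(91) = 1, μ(92) = 0, μ(93) = 1, μ(94) = 1, μ(95) = 1, μ(96) = 0, μ(97) = -1, μ(98) = 0, μ(99) = 0, μ(100) = 0, μ(101) = -1, μ(102) = -1, μ(103) = -1, μ(104) = 0, μ(105) = -1, μ(106) = 1, μ(107) = -1, μ(108) = 0, μ(109) = -1, μ(110) = -1, μ(111) = 1, μ(112) = 0, μ(113) = -1, μ(114) = -1, μ(115) = 1, μ(116) = 0, μ(117) = 0, μ(118) = 1, μ(119) = 1, μ(120) = 0, μ(121) = 0, μ(122) = 1, μ(123) = 1, μ(124) = 0, μ(125) = 0, μ(126) = 0, μ(127) = -1, μ(128) = 0, μ(129) = 1, μ(130) = -1, μ(131) = -1, μ(132) = 0, μ(133) = 1, μ(134) = 1, μ(135) = 0, μ(136) = 0, μ(137) = -1, μ(138) = -1, μ(139) = -1, μ(140) = 0, μ(141) = 1, μ(142) = 1, μ(143) = 1, μ(144) = 0, μ(145) = 1, μ(146) = 1, μ(147) = 0, μ(148) = 0, μ(149) = -1, μ(150) = 0, μ(151) = -1, μ(152) = 0, μ(153) = 0, μ(154) = -1, μ(155) = 1, μ(156) = 0, μ(157) = -1, μ(158) = 1, μ(159) = 1, μ(160) = 0, μ(161) = 1, μ(162) = 0, μ(163) = -1, μ(164) = 0, μ(165) = -1, μ(166) = 1, μ(167) = -1, μ(168) = 0, μ(169) = 0, μ(170) = -1, μ(171) = 0, μ(172) = 0, μ(173) = -1, μ(174) = -1, μ(175) = 0, μ(176) = 0, μ(177) = 1, μ(178) = 1, μ(179) = -1, μ(180) = 0, μ(181) = -1, μ(182) = -1, μ(183) = 1, μ(184) = 0, μ(185) = 1, μ(186) = -1, μ(187) = 1, μ(188) = 0, μ(189) = 0, μ(190) = -1, μ(191) = -1, μ(192) = 0, μ(193) = -1, μ(194) = 1. Summing all 194 values: -5. (Mertens function M(x) = Σ_{n ≤ x} μ(n); on average M(x) should be small (PNT ⟺ M(x) = o(x)).)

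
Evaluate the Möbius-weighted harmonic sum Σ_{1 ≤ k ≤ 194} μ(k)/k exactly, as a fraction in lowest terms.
Σ μ(k)/k = -162685145434507819720231919124130110542776026835685412824952315254342218891/10471704020615314823179750081330797558038652774832687274326525057653363714330

Values of μ(k) for 1 ≤ k ≤ 194: μ(1) = 1, μ(2) = -1, μ(3) = -1, μ(5) = -1, μ(6) = 1, μ(7) = -1, μ(10) = 1, μ(11) = -1, μ(13) = -1, μ(14) = 1, μ(15) = 1, μ(17) = -1, μ(19) = -1, μ(21) = 1, μ(22) = 1, μ(23) = -1, μ(26) = 1, μ(29) = -1, μ(30) = -1, μ(31) = -1, μ(33) = 1, μ(34) = 1, μ(35) = 1, μ(37) = -1, μ(38) = 1, μ(39) = 1, μ(41) = -1, μ(42) = -1, μ(43) = -1, μ(46) = 1, μ(47) = -1, μ(51) = 1, μ(53) = -1, μ(55) = 1, μ(57) = 1, μ(58) = 1, μ(59) = -1, μ(61) = -1, μ(62) = 1, μ(65) = 1, μ(66) = -1, μ(67) = -1, μ(69) = 1, μ(70) = -1, μ(71) = -1, μ(73) = -1, μ(74) = 1, μ(77) = 1, μ(78) = -1, μ(79) = -1, μ(82) = 1, μ(83) = -1, μ(85) = 1, μ(86) = 1, μ(87) = 1, μ(89) = -1, μ(91) = 1, μ(93) = 1, μ(94) = 1, μ(95) = 1, μ(97) = -1, μ(101) = -1, μ(102) = -1, μ(103) = -1, μ(105) = -1, μ(106) = 1, μ(107) = -1, μ(109) = -1, μ(110) = -1, μ(111) = 1, μ(113) = -1, μ(114) = -1, μ(115) = 1, μ(118) = 1, μ(119) = 1, μ(122) = 1, μ(123) = 1, μ(127) = -1, μ(129) = 1, μ(130) = -1, μ(131) = -1, μ(133) = 1, μ(134) = 1, μ(137) = -1, μ(138) = -1, μ(139) = -1, μ(141) = 1, μ(142) = 1, μ(143) = 1, μ(145) = 1, μ(146) = 1, μ(149) = -1, μ(151) = -1, μ(154) = -1, μ(155) = 1, μ(157) = -1, μ(158) = 1, μ(159) = 1, μ(161) = 1, μ(163) = -1, μ(165) = -1, μ(166) = 1, μ(167) = -1, μ(170) = -1, μ(173) = -1, μ(174) = -1, μ(177) = 1, μ(178) = 1, μ(179) = -1, μ(181) = -1, μ(182) = -1, μ(183) = 1, μ(185) = 1, μ(186) = -1, μ(187) = 1, μ(190) = -1, μ(191) = -1, μ(193) = -1, μ(194) = 1, with μ = 0 on non-squarefree integers. Summing μ(k)/k for k where μ(k) ≠ 0 gives -162685145434507819720231919124130110542776026835685412824952315254342218891/10471704020615314823179750081330797558038652774832687274326525057653363714330 ≈ -0.0155. (PNT ⟺ this sum → 0 as n → ∞.)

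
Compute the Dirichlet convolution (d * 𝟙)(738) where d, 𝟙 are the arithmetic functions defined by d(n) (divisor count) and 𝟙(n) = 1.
(d * 𝟙)(738) = 54

Divisors of 738: [1, 2, 3, 6, 9, 18, 41, 82, 123, 246, 369, 738]. For each d | 738:
  d = 1: d(1) · 𝟙(738/1) = 1 · 1 = 1
  d = 2: d(2) · 𝟙(738/2) = 2 · 1 = 2
  d = 3: d(3) · 𝟙(738/3) = 2 · 1 = 2
  d = 6: d(6) · 𝟙(738/6) = 4 · 1 = 4
  d = 9: d(9) · 𝟙(738/9) = 3 · 1 = 3
  d = 18: d(18) · 𝟙(738/18) = 6 · 1 = 6
  d = 41: d(41) · 𝟙(738/41) = 2 · 1 = 2
  d = 82: d(82) · 𝟙(738/82) = 4 · 1 = 4
  d = 123: d(123) · 𝟙(738/123) = 4 · 1 = 4
  d = 246: d(246) · 𝟙(738/246) = 8 · 1 = 8
  d = 369: d(369) · 𝟙(738/369) = 6 · 1 = 6
  d = 738: d(738) · 𝟙(738/738) = 12 · 1 = 12
Summing: (d * 𝟙)(738) = 1 + 2 + 2 + 4 + 3 + 6 + 2 + 4 + 4 + 8 + 6 + 12 = 54.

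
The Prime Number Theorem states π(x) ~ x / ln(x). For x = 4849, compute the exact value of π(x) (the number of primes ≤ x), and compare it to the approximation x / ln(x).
π(4849) = 650;  x/ln(x) ≈ 571.38;  relative error ≈ 12.10%.

Directly count primes up to 4849: π(4849) = 650. The PNT approximation gives 4849/ln(4849) ≈ 4849/8.48653 ≈ 571.38. Relative error (π(x) − x/ln(x)) / π(x) ≈ 12.10%; the approximation is known to undercount slightly (Li(x) is a better estimate).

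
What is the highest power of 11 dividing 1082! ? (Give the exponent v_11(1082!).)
v_11(1082!) = 106

Legendre's formula: v_p(n!) = Σ_{k ≥ 1} ⌊n / p^k⌋. For p = 11, n = 1082, the terms are:
  ⌊1082/11^1⌋ = ⌊1082/11⌋ = 98
  ⌊1082/11^2⌋ = ⌊1082/121⌋ = 8
(the next term ⌊1082/11^3⌋ = 0, terminating the sum). Summing: v_11(1082!) = 98 + 8 = 106.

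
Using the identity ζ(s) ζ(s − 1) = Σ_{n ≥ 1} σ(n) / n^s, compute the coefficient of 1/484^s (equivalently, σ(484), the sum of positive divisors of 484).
σ(484) = 931

In the product (Σ m^0/m^s)(Σ k / k^s) = Σ (Σ_{d | n} d) / n^s, the coefficient of 1/n^s is σ(n) = Σ_{d | n} d. For n = 484, divisors are [1, 2, 4, 11, 22, 44, 121, 242, 484]; summing: σ(484) = 931.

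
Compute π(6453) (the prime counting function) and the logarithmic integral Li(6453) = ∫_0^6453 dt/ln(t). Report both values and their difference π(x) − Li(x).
π(6453) = 838;  Li(6453) ≈ 852.27;  π(x) − Li(x) ≈ -14.27.

Direct count of primes ≤ 6453 gives π(6453) = 838. Numerical evaluation of the logarithmic integral gives Li(6453) ≈ 852.27. The difference π(x) − Li(x) ≈ -14.27 is typically negative for small/moderate x (Li(x) overestimates), though Littlewood's theorem shows this sign changes infinitely often.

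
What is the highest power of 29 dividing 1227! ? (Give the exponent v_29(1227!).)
v_29(1227!) = 43

Legendre's formula: v_p(n!) = Σ_{k ≥ 1} ⌊n / p^k⌋. For p = 29, n = 1227, the terms are:
  ⌊1227/29^1⌋ = ⌊1227/29⌋ = 42
  ⌊1227/29^2⌋ = ⌊1227/841⌋ = 1
(the next term ⌊1227/29^3⌋ = 0, terminating the sum). Summing: v_29(1227!) = 42 + 1 = 43.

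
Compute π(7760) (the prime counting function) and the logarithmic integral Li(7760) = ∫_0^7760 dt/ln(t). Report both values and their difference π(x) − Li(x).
π(7760) = 985;  Li(7760) ≈ 999.67;  π(x) − Li(x) ≈ -14.67.

Direct count of primes ≤ 7760 gives π(7760) = 985. Numerical evaluation of the logarithmic integral gives Li(7760) ≈ 999.67. The difference π(x) − Li(x) ≈ -14.67 is typically negative for small/moderate x (Li(x) overestimates), though Littlewood's theorem shows this sign changes infinitely often.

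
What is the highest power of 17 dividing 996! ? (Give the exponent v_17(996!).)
v_17(996!) = 61

Legendre's formula: v_p(n!) = Σ_{k ≥ 1} ⌊n / p^k⌋. For p = 17, n = 996, the terms are:
  ⌊996/17^1⌋ = ⌊996/17⌋ = 58
  ⌊996/17^2⌋ = ⌊996/289⌋ = 3
(the next term ⌊996/17^3⌋ = 0, terminating the sum). Summing: v_17(996!) = 58 + 3 = 61.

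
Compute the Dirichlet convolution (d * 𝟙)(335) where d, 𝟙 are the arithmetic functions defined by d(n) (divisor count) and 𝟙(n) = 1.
(d * 𝟙)(335) = 9

Divisors of 335: [1, 5, 67, 335]. For each d | 335:
  d = 1: d(1) · 𝟙(335/1) = 1 · 1 = 1
  d = 5: d(5) · 𝟙(335/5) = 2 · 1 = 2
  d = 67: d(67) · 𝟙(335/67) = 2 · 1 = 2
  d = 335: d(335) · 𝟙(335/335) = 4 · 1 = 4
Summing: (d * 𝟙)(335) = 1 + 2 + 2 + 4 = 9.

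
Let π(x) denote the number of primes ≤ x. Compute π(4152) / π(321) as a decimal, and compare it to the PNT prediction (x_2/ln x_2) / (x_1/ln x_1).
π(4152)/π(321) = 570/66 ≈ 8.6364;  PNT prediction ≈ 8.9603.

π(321) = 66 and π(4152) = 570, so π(4152)/π(321) ≈ 8.6364. The PNT-predicted ratio is (4152/ln(4152)) / (321/ln(321)) ≈ 8.9603. The two agree to within a few percent, as expected.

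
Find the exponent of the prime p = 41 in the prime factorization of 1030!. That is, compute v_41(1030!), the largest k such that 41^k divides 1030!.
v_41(1030!) = 25

Legendre's formula: v_p(n!) = Σ_{k ≥ 1} ⌊n / p^k⌋. For p = 41, n = 1030, the terms are:
  ⌊1030/41^1⌋ = ⌊1030/41⌋ = 25
(the next term ⌊1030/41^2⌋ = 0, terminating the sum). Summing: v_41(1030!) = 25 = 25.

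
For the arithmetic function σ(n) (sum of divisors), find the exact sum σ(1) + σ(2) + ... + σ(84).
Σ_{n ≤ 84} σ(n) = 5869

Compute σ(n) for each 1 ≤ n ≤ 84: σ(1) = 1, σ(2) = 3, σ(3) = 4, σ(4) = 7, σ(5) = 6, σ(6) = 12, σ(7) = 8, σ(8) = 15, σ(9) = 13, σ(10) = 18, σ(11) = 12, σ(12) = 28, σ(13) = 14, σ(14) = 24, σ(15) = 24, σ(16) = 31, σ(17) = 18, σ(18) = 39, σ(19) = 20, σ(20) = 42, σ(21) = 32, σ(22) = 36, σ(23) = 24, σ(24) = 60, σ(25) = 31, σ(26) = 42, σ(27) = 40, σ(28) = 56, σ(29) = 30, σ(30) = 72, σ(31) = 32, σ(32) = 63, σ(33) = 48, σ(34) = 54, σ(35) = 48, σ(36) = 91, σ(37) = 38, σ(38) = 60, σ(39) = 56, σ(40) = 90, σ(41) = 42, σ(42) = 96, σ(43) = 44, σ(44) = 84, σ(45) = 78, σ(46) = 72, σ(47) = 48, σ(48) = 124, σ(49) = 57, σ(50) = 93, σ(51) = 72, σ(52) = 98, σ(53) = 54, σ(54) = 120, σ(55) = 72, σ(56) = 120, σ(57) = 80, σ(58) = 90, σ(59) = 60, σ(60) = 168, σ(61) = 62, σ(62) = 96, σ(63) = 104, σ(64) = 127, σ(65) = 84, σ(66) = 144, σ(67) = 68, σ(68) = 126, σ(69) = 96, σ(70) = 144, σ(71) = 72, σ(72) = 195, σ(73) = 74, σ(74) = 114, σ(75) = 124, σ(76) = 140, σ(77) = 96, σ(78) = 168, σ(79) = 80, σ(80) = 186, σ(81) = 121, σ(82) = 126, σ(83) = 84, σ(84) = 224. Summing all 84 values: 5869. (Average order: Σ_{n ≤ x} σ(n) ~ (π²/12) x². For x = 84, (π²/12)·84² ≈ 5803.33.)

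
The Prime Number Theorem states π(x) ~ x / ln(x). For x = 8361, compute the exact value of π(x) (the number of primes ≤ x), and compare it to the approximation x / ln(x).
π(8361) = 1046;  x/ln(x) ≈ 925.78;  relative error ≈ 11.49%.

Directly count primes up to 8361: π(8361) = 1046. The PNT approximation gives 8361/ln(8361) ≈ 8361/9.03133 ≈ 925.78. Relative error (π(x) − x/ln(x)) / π(x) ≈ 11.49%; the approximation is known to undercount slightly (Li(x) is a better estimate).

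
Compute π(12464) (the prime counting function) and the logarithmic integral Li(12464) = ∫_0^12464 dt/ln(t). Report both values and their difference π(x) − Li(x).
π(12464) = 1487;  Li(12464) ≈ 1510.40;  π(x) − Li(x) ≈ -23.40.

Direct count of primes ≤ 12464 gives π(12464) = 1487. Numerical evaluation of the logarithmic integral gives Li(12464) ≈ 1510.40. The difference π(x) − Li(x) ≈ -23.40 is typically negative for small/moderate x (Li(x) overestimates), though Littlewood's theorem shows this sign changes infinitely often.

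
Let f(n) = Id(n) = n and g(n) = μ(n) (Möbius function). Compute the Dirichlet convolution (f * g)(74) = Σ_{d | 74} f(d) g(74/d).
(Id * μ)(74) = 36

Divisors of 74: [1, 2, 37, 74]. For each d | 74:
  d = 1: Id(1) · μ(74/1) = 1 · 1 = 1
  d = 2: Id(2) · μ(74/2) = 2 · -1 = -2
  d = 37: Id(37) · μ(74/37) = 37 · -1 = -37
  d = 74: Id(74) · μ(74/74) = 74 · 1 = 74
Summing: (Id * μ)(74) = 1 + -2 + -37 + 74 = 36.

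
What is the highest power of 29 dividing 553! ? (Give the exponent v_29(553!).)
v_29(553!) = 19

Legendre's formula: v_p(n!) = Σ_{k ≥ 1} ⌊n / p^k⌋. For p = 29, n = 553, the terms are:
  ⌊553/29^1⌋ = ⌊553/29⌋ = 19
(the next term ⌊553/29^2⌋ = 0, terminating the sum). Summing: v_29(553!) = 19 = 19.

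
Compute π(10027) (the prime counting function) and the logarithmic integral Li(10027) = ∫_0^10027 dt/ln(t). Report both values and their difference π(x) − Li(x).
π(10027) = 1231;  Li(10027) ≈ 1249.07;  π(x) − Li(x) ≈ -18.07.

Direct count of primes ≤ 10027 gives π(10027) = 1231. Numerical evaluation of the logarithmic integral gives Li(10027) ≈ 1249.07. The difference π(x) − Li(x) ≈ -18.07 is typically negative for small/moderate x (Li(x) overestimates), though Littlewood's theorem shows this sign changes infinitely often.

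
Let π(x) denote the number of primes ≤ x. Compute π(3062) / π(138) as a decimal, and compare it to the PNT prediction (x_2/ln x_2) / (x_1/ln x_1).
π(3062)/π(138) = 438/33 ≈ 13.2727;  PNT prediction ≈ 13.6203.

π(138) = 33 and π(3062) = 438, so π(3062)/π(138) ≈ 13.2727. The PNT-predicted ratio is (3062/ln(3062)) / (138/ln(138)) ≈ 13.6203. The two agree to within a few percent, as expected.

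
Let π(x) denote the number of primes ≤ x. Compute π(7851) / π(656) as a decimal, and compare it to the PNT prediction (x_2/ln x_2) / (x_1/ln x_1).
π(7851)/π(656) = 991/119 ≈ 8.3277;  PNT prediction ≈ 8.6555.

π(656) = 119 and π(7851) = 991, so π(7851)/π(656) ≈ 8.3277. The PNT-predicted ratio is (7851/ln(7851)) / (656/ln(656)) ≈ 8.6555. The two agree to within a few percent, as expected.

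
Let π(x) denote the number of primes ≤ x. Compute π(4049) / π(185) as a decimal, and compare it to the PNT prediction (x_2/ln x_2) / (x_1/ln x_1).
π(4049)/π(185) = 558/42 ≈ 13.2857;  PNT prediction ≈ 13.7554.

π(185) = 42 and π(4049) = 558, so π(4049)/π(185) ≈ 13.2857. The PNT-predicted ratio is (4049/ln(4049)) / (185/ln(185)) ≈ 13.7554. The two agree to within a few percent, as expected.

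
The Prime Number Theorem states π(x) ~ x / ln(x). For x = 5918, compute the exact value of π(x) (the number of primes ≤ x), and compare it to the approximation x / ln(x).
π(5918) = 777;  x/ln(x) ≈ 681.35;  relative error ≈ 12.31%.

Directly count primes up to 5918: π(5918) = 777. The PNT approximation gives 5918/ln(5918) ≈ 5918/8.68575 ≈ 681.35. Relative error (π(x) − x/ln(x)) / π(x) ≈ 12.31%; the approximation is known to undercount slightly (Li(x) is a better estimate).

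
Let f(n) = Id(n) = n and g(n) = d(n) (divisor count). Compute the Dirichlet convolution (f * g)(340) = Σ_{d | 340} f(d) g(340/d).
(Id * d)(340) = 1463

Divisors of 340: [1, 2, 4, 5, 10, 17, 20, 34, 68, 85, 170, 340]. For each d | 340:
  d = 1: Id(1) · d(340/1) = 1 · 12 = 12
  d = 2: Id(2) · d(340/2) = 2 · 8 = 16
  d = 4: Id(4) · d(340/4) = 4 · 4 = 16
  d = 5: Id(5) · d(340/5) = 5 · 6 = 30
  d = 10: Id(10) · d(340/10) = 10 · 4 = 40
  d = 17: Id(17) · d(340/17) = 17 · 6 = 102
  d = 20: Id(20) · d(340/20) = 20 · 2 = 40
  d = 34: Id(34) · d(340/34) = 34 · 4 = 136
  d = 68: Id(68) · d(340/68) = 68 · 2 = 136
  d = 85: Id(85) · d(340/85) = 85 · 3 = 255
  d = 170: Id(170) · d(340/170) = 170 · 2 = 340
  d = 340: Id(340) · d(340/340) = 340 · 1 = 340
Summing: (Id * d)(340) = 12 + 16 + 16 + 30 + 40 + 102 + 40 + 136 + 136 + 255 + 340 + 340 = 1463.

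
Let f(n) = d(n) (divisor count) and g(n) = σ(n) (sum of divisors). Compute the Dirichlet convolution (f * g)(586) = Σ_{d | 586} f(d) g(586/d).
(d * σ)(586) = 1480

Divisors of 586: [1, 2, 293, 586]. For each d | 586:
  d = 1: d(1) · σ(586/1) = 1 · 882 = 882
  d = 2: d(2) · σ(586/2) = 2 · 294 = 588
  d = 293: d(293) · σ(586/293) = 2 · 3 = 6
  d = 586: d(586) · σ(586/586) = 4 · 1 = 4
Summing: (d * σ)(586) = 882 + 588 + 6 + 4 = 1480.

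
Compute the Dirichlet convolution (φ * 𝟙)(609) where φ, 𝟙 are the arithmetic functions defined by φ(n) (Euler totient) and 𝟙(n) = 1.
(φ * 𝟙)(609) = 609

Divisors of 609: [1, 3, 7, 21, 29, 87, 203, 609]. For each d | 609:
  d = 1: φ(1) · 𝟙(609/1) = 1 · 1 = 1
  d = 3: φ(3) · 𝟙(609/3) = 2 · 1 = 2
  d = 7: φ(7) · 𝟙(609/7) = 6 · 1 = 6
  d = 21: φ(21) · 𝟙(609/21) = 12 · 1 = 12
  d = 29: φ(29) · 𝟙(609/29) = 28 · 1 = 28
  d = 87: φ(87) · 𝟙(609/87) = 56 · 1 = 56
  d = 203: φ(203) · 𝟙(609/203) = 168 · 1 = 168
  d = 609: φ(609) · 𝟙(609/609) = 336 · 1 = 336
Summing: (φ * 𝟙)(609) = 1 + 2 + 6 + 12 + 28 + 56 + 168 + 336 = 609.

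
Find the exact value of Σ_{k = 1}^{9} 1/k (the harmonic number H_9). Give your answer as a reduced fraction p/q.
H_9 = 7129/2520

Direct summation: H_9 = 1 + 1/2 + ... + 1/9. The least common denominator is lcm(1, ..., 9) = 2520; over this denominator the numerator is 2520 + 1260 + 840 + 630 + 504 + 420 + 360 + 315 + 280 = 7129, so H_9 = 7129/2520 (already in lowest terms) ≈ 2.82897. (The PNT-adjacent estimate ln(9) + γ ≈ 2.77444 matches within O(1/n).)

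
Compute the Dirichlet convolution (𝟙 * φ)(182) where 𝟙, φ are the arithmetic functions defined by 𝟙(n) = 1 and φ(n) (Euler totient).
(𝟙 * φ)(182) = 182

Divisors of 182: [1, 2, 7, 13, 14, 26, 91, 182]. For each d | 182:
  d = 1: 𝟙(1) · φ(182/1) = 1 · 72 = 72
  d = 2: 𝟙(2) · φ(182/2) = 1 · 72 = 72
  d = 7: 𝟙(7) · φ(182/7) = 1 · 12 = 12
  d = 13: 𝟙(13) · φ(182/13) = 1 · 6 = 6
  d = 14: 𝟙(14) · φ(182/14) = 1 · 12 = 12
  d = 26: 𝟙(26) · φ(182/26) = 1 · 6 = 6
  d = 91: 𝟙(91) · φ(182/91) = 1 · 1 = 1
  d = 182: 𝟙(182) · φ(182/182) = 1 · 1 = 1
Summing: (𝟙 * φ)(182) = 72 + 72 + 12 + 6 + 12 + 6 + 1 + 1 = 182.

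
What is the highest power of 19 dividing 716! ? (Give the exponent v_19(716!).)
v_19(716!) = 38

Legendre's formula: v_p(n!) = Σ_{k ≥ 1} ⌊n / p^k⌋. For p = 19, n = 716, the terms are:
  ⌊716/19^1⌋ = ⌊716/19⌋ = 37
  ⌊716/19^2⌋ = ⌊716/361⌋ = 1
(the next term ⌊716/19^3⌋ = 0, terminating the sum). Summing: v_19(716!) = 37 + 1 = 38.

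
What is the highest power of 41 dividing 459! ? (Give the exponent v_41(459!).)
v_41(459!) = 11

Legendre's formula: v_p(n!) = Σ_{k ≥ 1} ⌊n / p^k⌋. For p = 41, n = 459, the terms are:
  ⌊459/41^1⌋ = ⌊459/41⌋ = 11
(the next term ⌊459/41^2⌋ = 0, terminating the sum). Summing: v_41(459!) = 11 = 11.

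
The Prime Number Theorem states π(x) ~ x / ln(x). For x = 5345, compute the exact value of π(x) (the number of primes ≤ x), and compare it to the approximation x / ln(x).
π(5345) = 706;  x/ln(x) ≈ 622.68;  relative error ≈ 11.80%.

Directly count primes up to 5345: π(5345) = 706. The PNT approximation gives 5345/ln(5345) ≈ 5345/8.58392 ≈ 622.68. Relative error (π(x) − x/ln(x)) / π(x) ≈ 11.80%; the approximation is known to undercount slightly (Li(x) is a better estimate).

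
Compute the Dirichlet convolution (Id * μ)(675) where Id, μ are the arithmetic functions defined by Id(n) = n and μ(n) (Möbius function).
(Id * μ)(675) = 360

Divisors of 675: [1, 3, 5, 9, 15, 25, 27, 45, 75, 135, 225, 675]. For each d | 675:
  d = 1: Id(1) · μ(675/1) = 1 · 0 = 0
  d = 3: Id(3) · μ(675/3) = 3 · 0 = 0
  d = 5: Id(5) · μ(675/5) = 5 · 0 = 0
  d = 9: Id(9) · μ(675/9) = 9 · 0 = 0
  d = 15: Id(15) · μ(675/15) = 15 · 0 = 0
  d = 25: Id(25) · μ(675/25) = 25 · 0 = 0
  d = 27: Id(27) · μ(675/27) = 27 · 0 = 0
  d = 45: Id(45) · μ(675/45) = 45 · 1 = 45
  d = 75: Id(75) · μ(675/75) = 75 · 0 = 0
  d = 135: Id(135) · μ(675/135) = 135 · -1 = -135
  d = 225: Id(225) · μ(675/225) = 225 · -1 = -225
  d = 675: Id(675) · μ(675/675) = 675 · 1 = 675
Summing: (Id * μ)(675) = 0 + 0 + 0 + 0 + 0 + 0 + 0 + 45 + 0 + -135 + -225 + 675 = 360.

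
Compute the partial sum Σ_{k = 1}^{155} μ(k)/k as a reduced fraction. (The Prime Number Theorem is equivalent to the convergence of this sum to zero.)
Σ μ(k)/k = 35386221418707905836854512026342273734410221837967216139/5364750833138837555449767529261714317873456270532298668855

Values of μ(k) for 1 ≤ k ≤ 155: μ(1) = 1, μ(2) = -1, μ(3) = -1, μ(5) = -1, μ(6) = 1, μ(7) = -1, μ(10) = 1, μ(11) = -1, μ(13) = -1, μ(14) = 1, μ(15) = 1, μ(17) = -1, μ(19) = -1, μ(21) = 1, μ(22) = 1, μ(23) = -1, μ(26) = 1, μ(29) = -1, μ(30) = -1, μ(31) = -1, μ(33) = 1, μ(34) = 1, μ(35) = 1, μ(37) = -1, μ(38) = 1, μ(39) = 1, μ(41) = -1, μ(42) = -1, μ(43) = -1, μ(46) = 1, μ(47) = -1, μ(51) = 1, μ(53) = -1, μ(55) = 1, μ(57) = 1, μ(58) = 1, μ(59) = -1, μ(61) = -1, μ(62) = 1, μ(65) = 1, μ(66) = -1, μ(67) = -1, μ(69) = 1, μ(70) = -1, μ(71) = -1, μ(73) = -1, μ(74) = 1, μ(77) = 1, μ(78) = -1, μ(79) = -1, μ(82) = 1, μ(83) = -1, μ(85) = 1, μ(86) = 1, μ(87) = 1, μ(89) = -1, μ(91) = 1, μ(93) = 1, μ(94) = 1, μ(95) = 1, μ(97) = -1, μ(101) = -1, μ(102) = -1, μ(103) = -1, μ(105) = -1, μ(106) = 1, μ(107) = -1, μ(109) = -1, μ(110) = -1, μ(111) = 1, μ(113) = -1, μ(114) = -1, μ(115) = 1, μ(118) = 1, μ(119) = 1, μ(122) = 1, μ(123) = 1, μ(127) = -1, μ(129) = 1, μ(130) = -1, μ(131) = -1, μ(133) = 1, μ(134) = 1, μ(137) = -1, μ(138) = -1, μ(139) = -1, μ(141) = 1, μ(142) = 1, μ(143) = 1, μ(145) = 1, μ(146) = 1, μ(149) = -1, μ(151) = -1, μ(154) = -1, μ(155) = 1, with μ = 0 on non-squarefree integers. Summing μ(k)/k for k where μ(k) ≠ 0 gives 35386221418707905836854512026342273734410221837967216139/5364750833138837555449767529261714317873456270532298668855 ≈ 0.0066. (PNT ⟺ this sum → 0 as n → ∞.)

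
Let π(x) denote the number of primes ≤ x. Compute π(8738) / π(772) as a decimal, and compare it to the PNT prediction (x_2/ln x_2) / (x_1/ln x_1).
π(8738)/π(772) = 1089/136 ≈ 8.0074;  PNT prediction ≈ 8.2924.

π(772) = 136 and π(8738) = 1089, so π(8738)/π(772) ≈ 8.0074. The PNT-predicted ratio is (8738/ln(8738)) / (772/ln(772)) ≈ 8.2924. The two agree to within a few percent, as expected.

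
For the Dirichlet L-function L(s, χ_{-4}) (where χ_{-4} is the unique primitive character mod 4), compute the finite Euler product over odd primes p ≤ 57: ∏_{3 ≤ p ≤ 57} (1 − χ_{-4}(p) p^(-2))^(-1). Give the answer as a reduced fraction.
∏ = 6080498115610191266973991/6635764829241999360000000

The odd primes p ≤ 57 are [3, 5, 7, 11, 13, 17, 19, 23, 29, 31, 37, 41, 43, 47, 53]. For each, χ(p) = 1 if p ≡ 1 mod 4, χ(p) = −1 if p ≡ 3 mod 4. Taking (1 − χ(p)/p^2)^(-1) = p^2/(p^2 − χ(p)): (1 − (-1)/3^2)^(-1) · (1 − (1)/5^2)^(-1) · (1 − (-1)/7^2)^(-1) · (1 − (-1)/11^2)^(-1) · (1 − (1)/13^2)^(-1) · (1 − (1)/17^2)^(-1) · (1 − (-1)/19^2)^(-1) · (1 − (-1)/23^2)^(-1) · (1 − (1)/29^2)^(-1) · (1 − (-1)/31^2)^(-1) · (1 − (1)/37^2)^(-1) · (1 − (1)/41^2)^(-1) · (1 − (-1)/43^2)^(-1) · (1 − (-1)/47^2)^(-1) · (1 − (1)/53^2)^(-1) = 6080498115610191266973991/6635764829241999360000000.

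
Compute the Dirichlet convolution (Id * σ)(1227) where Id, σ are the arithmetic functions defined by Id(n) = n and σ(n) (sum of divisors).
(Id * σ)(1227) = 5733

Divisors of 1227: [1, 3, 409, 1227]. For each d | 1227:
  d = 1: Id(1) · σ(1227/1) = 1 · 1640 = 1640
  d = 3: Id(3) · σ(1227/3) = 3 · 410 = 1230
  d = 409: Id(409) · σ(1227/409) = 409 · 4 = 1636
  d = 1227: Id(1227) · σ(1227/1227) = 1227 · 1 = 1227
Summing: (Id * σ)(1227) = 1640 + 1230 + 1636 + 1227 = 5733.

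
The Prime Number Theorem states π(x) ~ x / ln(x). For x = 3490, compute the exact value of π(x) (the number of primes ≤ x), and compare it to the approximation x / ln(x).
π(3490) = 487;  x/ln(x) ≈ 427.82;  relative error ≈ 12.15%.

Directly count primes up to 3490: π(3490) = 487. The PNT approximation gives 3490/ln(3490) ≈ 3490/8.15766 ≈ 427.82. Relative error (π(x) − x/ln(x)) / π(x) ≈ 12.15%; the approximation is known to undercount slightly (Li(x) is a better estimate).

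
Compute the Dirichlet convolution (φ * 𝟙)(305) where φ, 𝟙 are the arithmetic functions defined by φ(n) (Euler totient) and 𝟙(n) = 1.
(φ * 𝟙)(305) = 305

Divisors of 305: [1, 5, 61, 305]. For each d | 305:
  d = 1: φ(1) · 𝟙(305/1) = 1 · 1 = 1
  d = 5: φ(5) · 𝟙(305/5) = 4 · 1 = 4
  d = 61: φ(61) · 𝟙(305/61) = 60 · 1 = 60
  d = 305: φ(305) · 𝟙(305/305) = 240 · 1 = 240
Summing: (φ * 𝟙)(305) = 1 + 4 + 60 + 240 = 305.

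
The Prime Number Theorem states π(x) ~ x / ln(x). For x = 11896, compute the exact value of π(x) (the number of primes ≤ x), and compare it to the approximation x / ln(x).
π(11896) = 1424;  x/ln(x) ≈ 1267.70;  relative error ≈ 10.98%.

Directly count primes up to 11896: π(11896) = 1424. The PNT approximation gives 11896/ln(11896) ≈ 11896/9.38396 ≈ 1267.70. Relative error (π(x) − x/ln(x)) / π(x) ≈ 10.98%; the approximation is known to undercount slightly (Li(x) is a better estimate).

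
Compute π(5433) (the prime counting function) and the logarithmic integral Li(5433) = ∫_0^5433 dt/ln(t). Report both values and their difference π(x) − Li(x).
π(5433) = 717;  Li(5433) ≈ 734.87;  π(x) − Li(x) ≈ -17.87.

Direct count of primes ≤ 5433 gives π(5433) = 717. Numerical evaluation of the logarithmic integral gives Li(5433) ≈ 734.87. The difference π(x) − Li(x) ≈ -17.87 is typically negative for small/moderate x (Li(x) overestimates), though Littlewood's theorem shows this sign changes infinitely often.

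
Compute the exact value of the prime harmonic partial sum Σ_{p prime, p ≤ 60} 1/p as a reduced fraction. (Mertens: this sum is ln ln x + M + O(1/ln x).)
Σ 1/p = 3263815694539731437539/1922760350154212639070

π(60) = 17, so the primes ≤ 60 are [2, 3, 5, 7, 11, 13, 17, 19, 23, 29, 31, 37, 41, 43, 47, 53, 59]. Summing 1/p over these primes: 3263815694539731437539/1922760350154212639070 ≈ 1.6975. Mertens estimate ln ln(60) + 0.2615 ≈ 1.6711.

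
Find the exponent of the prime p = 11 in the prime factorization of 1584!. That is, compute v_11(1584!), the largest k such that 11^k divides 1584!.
v_11(1584!) = 158

Legendre's formula: v_p(n!) = Σ_{k ≥ 1} ⌊n / p^k⌋. For p = 11, n = 1584, the terms are:
  ⌊1584/11^1⌋ = ⌊1584/11⌋ = 144
  ⌊1584/11^2⌋ = ⌊1584/121⌋ = 13
  ⌊1584/11^3⌋ = ⌊1584/1331⌋ = 1
(the next term ⌊1584/11^4⌋ = 0, terminating the sum). Summing: v_11(1584!) = 144 + 13 + 1 = 158.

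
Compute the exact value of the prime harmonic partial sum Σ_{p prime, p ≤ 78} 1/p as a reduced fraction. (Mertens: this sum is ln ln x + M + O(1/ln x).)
Σ 1/p = 71544353681891529224514036059/40729680599249024150621323470

π(78) = 21, so the primes ≤ 78 are [2, 3, 5, 7, 11, 13, 17, 19, 23, 29, 31, 37, 41, 43, 47, 53, 59, 61, 67, 71, 73]. Summing 1/p over these primes: 71544353681891529224514036059/40729680599249024150621323470 ≈ 1.7566. Mertens estimate ln ln(78) + 0.2615 ≈ 1.7332.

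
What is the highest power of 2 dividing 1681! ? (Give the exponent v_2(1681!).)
v_2(1681!) = 1676

Legendre's formula: v_p(n!) = Σ_{k ≥ 1} ⌊n / p^k⌋. For p = 2, n = 1681, the terms are:
  ⌊1681/2^1⌋ = ⌊1681/2⌋ = 840
  ⌊1681/2^2⌋ = ⌊1681/4⌋ = 420
  ⌊1681/2^3⌋ = ⌊1681/8⌋ = 210
  ⌊1681/2^4⌋ = ⌊1681/16⌋ = 105
  ⌊1681/2^5⌋ = ⌊1681/32⌋ = 52
  ⌊1681/2^6⌋ = ⌊1681/64⌋ = 26
  ⌊1681/2^7⌋ = ⌊1681/128⌋ = 13
  ⌊1681/2^8⌋ = ⌊1681/256⌋ = 6
  ⌊1681/2^9⌋ = ⌊1681/512⌋ = 3
  ⌊1681/2^10⌋ = ⌊1681/1024⌋ = 1
(the next term ⌊1681/2^11⌋ = 0, terminating the sum). Summing: v_2(1681!) = 840 + 420 + 210 + 105 + 52 + 26 + 13 + 6 + 3 + 1 = 1676.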